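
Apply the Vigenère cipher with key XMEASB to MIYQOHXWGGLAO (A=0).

Repeat the key across the message: XMEASBXMEASBX
M(12)+X(23): 35≡9 → J
I(8)+M(12): 20 → U
Y(24)+E(4): 28≡2 → C
Q(16)+A(0): 16 → Q
O(14)+S(18): 32≡6 → G
H(7)+B(1): 8 → I
X(23)+X(23): 46≡20 → U
W(22)+M(12): 34≡8 → I
G(6)+E(4): 10 → K
G(6)+A(0): 6 → G
L(11)+S(18): 29≡3 → D
A(0)+B(1): 1 → B
O(14)+X(23): 37≡11 → L

JUCQGIUIKGDBL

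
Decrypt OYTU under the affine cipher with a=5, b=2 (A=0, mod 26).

SUTO

The inverse of 5 mod 26 is 21, since 5·21=105≡1. Apply D(y)=21·(y−2) mod 26:
O(14): 21·(14−2)=252≡18 → S
Y(24): 21·(24−2)=462≡20 → U
T(19): 21·(19−2)=357≡19 → T
U(20): 21·(20−2)=378≡14 → O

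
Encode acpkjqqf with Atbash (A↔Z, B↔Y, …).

zxkpqjju

a(0) → z(25)
c(2) → x(23)
p(15) → k(10)
k(10) → p(15)
j(9) → q(16)
q(16) → j(9)
q(16) → j(9)
f(5) → u(20)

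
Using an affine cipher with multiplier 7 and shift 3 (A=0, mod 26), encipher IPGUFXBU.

HETNMIKN

I(8): 7·8+3=59≡7 → H
P(15): 7·15+3=108≡4 → E
G(6): 7·6+3=45≡19 → T
U(20): 7·20+3=143≡13 → N
F(5): 7·5+3=38≡12 → M
X(23): 7·23+3=164≡8 → I
B(1): 7·1+3=10 → K
U(20): 7·20+3=143≡13 → N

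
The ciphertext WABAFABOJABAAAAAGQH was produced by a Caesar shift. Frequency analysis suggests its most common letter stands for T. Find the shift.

The most frequent ciphertext letter is A (appears 9 times).
A is position 0; T is position 19.
Shift = -19≡7.

7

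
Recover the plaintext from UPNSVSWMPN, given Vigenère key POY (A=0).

Repeat the key across the ciphertext: POYPOYPOYP
U(20)−P(15): 5 → F
P(15)−O(14): 1 → B
N(13)−Y(24): -11≡15 → P
S(18)−P(15): 3 → D
V(21)−O(14): 7 → H
S(18)−Y(24): -6≡20 → U
W(22)−P(15): 7 → H
M(12)−O(14): -2≡24 → Y
P(15)−Y(24): -9≡17 → R
N(13)−P(15): -2≡24 → Y

FBPDHUHYRY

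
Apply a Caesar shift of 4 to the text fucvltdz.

jygzpxhd

f(5): 5+4=9 → j
u(20): 20+4=24 → y
c(2): 2+4=6 → g
v(21): 21+4=25 → z
l(11): 11+4=15 → p
t(19): 19+4=23 → x
d(3): 3+4=7 → h
z(25): 25+4=29≡3 → d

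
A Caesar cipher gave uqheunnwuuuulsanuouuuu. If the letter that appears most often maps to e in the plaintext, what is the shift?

16

The most frequent ciphertext letter is u (appears 11 times).
u is position 20; e is position 4.
Shift = 16.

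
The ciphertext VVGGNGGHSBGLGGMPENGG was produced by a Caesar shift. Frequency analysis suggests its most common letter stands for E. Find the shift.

The most frequent ciphertext letter is G (appears 9 times).
G is position 6; E is position 4.
Shift = 2.

2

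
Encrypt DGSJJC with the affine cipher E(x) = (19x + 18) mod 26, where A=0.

XCWHHE

D(3): 19·3+18=75≡23 → X
G(6): 19·6+18=132≡2 → C
S(18): 19·18+18=360≡22 → W
J(9): 19·9+18=189≡7 → H
J(9): 19·9+18=189≡7 → H
C(2): 19·2+18=56≡4 → E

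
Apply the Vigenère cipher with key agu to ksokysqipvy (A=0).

kyikemqojve

Repeat the key across the message: aguaguaguag
k(10)+a(0): 10 → k
s(18)+g(6): 24 → y
o(14)+u(20): 34≡8 → i
k(10)+a(0): 10 → k
y(24)+g(6): 30≡4 → e
s(18)+u(20): 38≡12 → m
q(16)+a(0): 16 → q
i(8)+g(6): 14 → o
p(15)+u(20): 35≡9 → j
v(21)+a(0): 21 → v
y(24)+g(6): 30≡4 → e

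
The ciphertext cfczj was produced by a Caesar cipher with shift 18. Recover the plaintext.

c(2): 2−18=-16≡10 → k
f(5): 5−18=-13≡13 → n
c(2): 2−18=-16≡10 → k
z(25): 25−18=7 → h
j(9): 9−18=-9≡17 → r

knkhr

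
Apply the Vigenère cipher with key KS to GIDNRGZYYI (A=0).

QANFBYJQIA

Repeat the key across the message: KSKSKSKSKS
G(6)+K(10): 16 → Q
I(8)+S(18): 26≡0 → A
D(3)+K(10): 13 → N
N(13)+S(18): 31≡5 → F
R(17)+K(10): 27≡1 → B
G(6)+S(18): 24 → Y
Z(25)+K(10): 35≡9 → J
Y(24)+S(18): 42≡16 → Q
Y(24)+K(10): 34≡8 → I
I(8)+S(18): 26≡0 → A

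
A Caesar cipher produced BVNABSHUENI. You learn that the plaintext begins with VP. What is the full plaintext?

From the crib: B(1)−V(21)=-20≡6, so the shift is 6.
Subtract 6 from each ciphertext letter:
B(1): 1−6=-5≡21 → V
V(21): 21−6=15 → P
N(13): 13−6=7 → H
A(0): 0−6=-6≡20 → U
B(1): 1−6=-5≡21 → V
S(18): 18−6=12 → M
H(7): 7−6=1 → B
U(20): 20−6=14 → O
E(4): 4−6=-2≡24 → Y
N(13): 13−6=7 → H
I(8): 8−6=2 → C

VPHUVMBOYHC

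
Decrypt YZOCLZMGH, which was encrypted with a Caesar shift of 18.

GHWKTHUOP

Y(24): 24−18=6 → G
Z(25): 25−18=7 → H
O(14): 14−18=-4≡22 → W
C(2): 2−18=-16≡10 → K
L(11): 11−18=-7≡19 → T
Z(25): 25−18=7 → H
M(12): 12−18=-6≡20 → U
G(6): 6−18=-12≡14 → O
H(7): 7−18=-11≡15 → P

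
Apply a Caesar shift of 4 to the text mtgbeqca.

m(12): 12+4=16 → q
t(19): 19+4=23 → x
g(6): 6+4=10 → k
b(1): 1+4=5 → f
e(4): 4+4=8 → i
q(16): 16+4=20 → u
c(2): 2+4=6 → g
a(0): 0+4=4 → e

qxkfiuge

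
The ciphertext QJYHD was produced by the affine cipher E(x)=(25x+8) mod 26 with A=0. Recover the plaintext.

The inverse of 25 mod 26 is 25, since 25·25=625≡1. Apply D(y)=25·(y−8) mod 26:
Q(16): 25·(16−8)=200≡18 → S
J(9): 25·(9−8)=25 → Z
Y(24): 25·(24−8)=400≡10 → K
H(7): 25·(7−8)=-25≡1 → B
D(3): 25·(3−8)=-125≡5 → F

SZKBF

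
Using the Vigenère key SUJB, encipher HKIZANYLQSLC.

ZERASHHMIMUD

Repeat the key across the message: SUJBSUJBSUJB
H(7)+S(18): 25 → Z
K(10)+U(20): 30≡4 → E
I(8)+J(9): 17 → R
Z(25)+B(1): 26≡0 → A
A(0)+S(18): 18 → S
N(13)+U(20): 33≡7 → H
Y(24)+J(9): 33≡7 → H
L(11)+B(1): 12 → M
Q(16)+S(18): 34≡8 → I
S(18)+U(20): 38≡12 → M
L(11)+J(9): 20 → U
C(2)+B(1): 3 → D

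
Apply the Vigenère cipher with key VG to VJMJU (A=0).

Repeat the key across the message: VGVGV
V(21)+V(21): 42≡16 → Q
J(9)+G(6): 15 → P
M(12)+V(21): 33≡7 → H
J(9)+G(6): 15 → P
U(20)+V(21): 41≡15 → P

QPHPP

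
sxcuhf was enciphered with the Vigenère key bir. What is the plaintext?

Repeat the key across the ciphertext: birbir
s(18)−b(1): 17 → r
x(23)−i(8): 15 → p
c(2)−r(17): -15≡11 → l
u(20)−b(1): 19 → t
h(7)−i(8): -1≡25 → z
f(5)−r(17): -12≡14 → o

rpltzo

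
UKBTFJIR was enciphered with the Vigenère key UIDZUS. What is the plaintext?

Repeat the key across the ciphertext: UIDZUSUI
U(20)−U(20): 0 → A
K(10)−I(8): 2 → C
B(1)−D(3): -2≡24 → Y
T(19)−Z(25): -6≡20 → U
F(5)−U(20): -15≡11 → L
J(9)−S(18): -9≡17 → R
I(8)−U(20): -12≡14 → O
R(17)−I(8): 9 → J

ACYULROJ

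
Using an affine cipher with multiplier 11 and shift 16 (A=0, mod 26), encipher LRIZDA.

L(11): 11·11+16=137≡7 → H
R(17): 11·17+16=203≡21 → V
I(8): 11·8+16=104≡0 → A
Z(25): 11·25+16=291≡5 → F
D(3): 11·3+16=49≡23 → X
A(0): 11·0+16=16 → Q

HVAFXQ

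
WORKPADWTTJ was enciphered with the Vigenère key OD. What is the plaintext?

Repeat the key across the ciphertext: ODODODODODO
W(22)−O(14): 8 → I
O(14)−D(3): 11 → L
R(17)−O(14): 3 → D
K(10)−D(3): 7 → H
P(15)−O(14): 1 → B
A(0)−D(3): -3≡23 → X
D(3)−O(14): -11≡15 → P
W(22)−D(3): 19 → T
T(19)−O(14): 5 → F
T(19)−D(3): 16 → Q
J(9)−O(14): -5≡21 → V

ILDHBXPTFQV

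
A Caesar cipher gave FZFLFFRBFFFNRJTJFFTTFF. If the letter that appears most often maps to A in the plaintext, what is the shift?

The most frequent ciphertext letter is F (appears 11 times).
F is position 5; A is position 0.
Shift = 5.

5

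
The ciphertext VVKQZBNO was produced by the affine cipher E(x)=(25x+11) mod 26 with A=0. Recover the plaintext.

QQBVMKYX

The inverse of 25 mod 26 is 25, since 25·25=625≡1. Apply D(y)=25·(y−11) mod 26:
V(21): 25·(21−11)=250≡16 → Q
V(21): 25·(21−11)=250≡16 → Q
K(10): 25·(10−11)=-25≡1 → B
Q(16): 25·(16−11)=125≡21 → V
Z(25): 25·(25−11)=350≡12 → M
B(1): 25·(1−11)=-250≡10 → K
N(13): 25·(13−11)=50≡24 → Y
O(14): 25·(14−11)=75≡23 → X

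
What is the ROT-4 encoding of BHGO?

FLKS

B(1): 1+4=5 → F
H(7): 7+4=11 → L
G(6): 6+4=10 → K
O(14): 14+4=18 → S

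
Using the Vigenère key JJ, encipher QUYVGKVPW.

ZDHEPTEYF

Repeat the key across the message: JJJJJJJJJ
Q(16)+J(9): 25 → Z
U(20)+J(9): 29≡3 → D
Y(24)+J(9): 33≡7 → H
V(21)+J(9): 30≡4 → E
G(6)+J(9): 15 → P
K(10)+J(9): 19 → T
V(21)+J(9): 30≡4 → E
P(15)+J(9): 24 → Y
W(22)+J(9): 31≡5 → F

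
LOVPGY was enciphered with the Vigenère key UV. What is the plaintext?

Repeat the key across the ciphertext: UVUVUV
L(11)−U(20): -9≡17 → R
O(14)−V(21): -7≡19 → T
V(21)−U(20): 1 → B
P(15)−V(21): -6≡20 → U
G(6)−U(20): -14≡12 → M
Y(24)−V(21): 3 → D

RTBUMD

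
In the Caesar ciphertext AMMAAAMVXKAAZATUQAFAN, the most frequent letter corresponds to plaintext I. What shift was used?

The most frequent ciphertext letter is A (appears 9 times).
A is position 0; I is position 8.
Shift = -8≡18.

18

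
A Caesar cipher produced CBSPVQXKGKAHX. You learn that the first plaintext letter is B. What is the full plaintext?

BAROUPWJFJZGW

From the crib: C(2)−B(1)=1, so the shift is 1.
Subtract 1 from each ciphertext letter:
C(2): 2−1=1 → B
B(1): 1−1=0 → A
S(18): 18−1=17 → R
P(15): 15−1=14 → O
V(21): 21−1=20 → U
Q(16): 16−1=15 → P
X(23): 23−1=22 → W
K(10): 10−1=9 → J
G(6): 6−1=5 → F
K(10): 10−1=9 → J
A(0): 0−1=-1≡25 → Z
H(7): 7−1=6 → G
X(23): 23−1=22 → W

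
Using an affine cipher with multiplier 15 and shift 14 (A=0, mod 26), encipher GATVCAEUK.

AONRSOWCI

G(6): 15·6+14=104≡0 → A
A(0): 15·0+14=14 → O
T(19): 15·19+14=299≡13 → N
V(21): 15·21+14=329≡17 → R
C(2): 15·2+14=44≡18 → S
A(0): 15·0+14=14 → O
E(4): 15·4+14=74≡22 → W
U(20): 15·20+14=314≡2 → C
K(10): 15·10+14=164≡8 → I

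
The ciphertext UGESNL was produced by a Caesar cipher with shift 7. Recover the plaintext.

U(20): 20−7=13 → N
G(6): 6−7=-1≡25 → Z
E(4): 4−7=-3≡23 → X
S(18): 18−7=11 → L
N(13): 13−7=6 → G
L(11): 11−7=4 → E

NZXLGE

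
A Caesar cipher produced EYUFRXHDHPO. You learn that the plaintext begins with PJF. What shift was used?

From the crib: E(4)−P(15)=-11≡15, so the shift is 15.

15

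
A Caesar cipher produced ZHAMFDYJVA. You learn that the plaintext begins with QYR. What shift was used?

9

From the crib: Z(25)−Q(16)=9, so the shift is 9.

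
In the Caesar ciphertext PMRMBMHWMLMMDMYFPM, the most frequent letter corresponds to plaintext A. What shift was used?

The most frequent ciphertext letter is M (appears 8 times).
M is position 12; A is position 0.
Shift = 12.

12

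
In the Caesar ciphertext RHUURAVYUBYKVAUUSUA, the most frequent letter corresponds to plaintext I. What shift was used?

The most frequent ciphertext letter is U (appears 6 times).
U is position 20; I is position 8.
Shift = 12.

12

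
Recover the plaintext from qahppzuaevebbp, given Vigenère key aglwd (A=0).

quwtmzopisevqt

Repeat the key across the ciphertext: aglwdaglwdaglw
q(16)−a(0): 16 → q
a(0)−g(6): -6≡20 → u
h(7)−l(11): -4≡22 → w
p(15)−w(22): -7≡19 → t
p(15)−d(3): 12 → m
z(25)−a(0): 25 → z
u(20)−g(6): 14 → o
a(0)−l(11): -11≡15 → p
e(4)−w(22): -18≡8 → i
v(21)−d(3): 18 → s
e(4)−a(0): 4 → e
b(1)−g(6): -5≡21 → v
b(1)−l(11): -10≡16 → q
p(15)−w(22): -7≡19 → t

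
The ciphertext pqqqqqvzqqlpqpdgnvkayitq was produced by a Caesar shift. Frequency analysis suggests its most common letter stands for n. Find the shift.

The most frequent ciphertext letter is q (appears 9 times).
q is position 16; n is position 13.
Shift = 3.

3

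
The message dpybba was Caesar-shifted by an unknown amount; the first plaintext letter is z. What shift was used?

From the crib: d(3)−z(25)=-22≡4, so the shift is 4.

4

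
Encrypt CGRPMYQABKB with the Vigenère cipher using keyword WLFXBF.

YRWMNDMLGHC

Repeat the key across the message: WLFXBFWLFXB
C(2)+W(22): 24 → Y
G(6)+L(11): 17 → R
R(17)+F(5): 22 → W
P(15)+X(23): 38≡12 → M
M(12)+B(1): 13 → N
Y(24)+F(5): 29≡3 → D
Q(16)+W(22): 38≡12 → M
A(0)+L(11): 11 → L
B(1)+F(5): 6 → G
K(10)+X(23): 33≡7 → H
B(1)+B(1): 2 → C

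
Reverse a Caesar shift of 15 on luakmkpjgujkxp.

l(11): 11−15=-4≡22 → w
u(20): 20−15=5 → f
a(0): 0−15=-15≡11 → l
k(10): 10−15=-5≡21 → v
m(12): 12−15=-3≡23 → x
k(10): 10−15=-5≡21 → v
p(15): 15−15=0 → a
j(9): 9−15=-6≡20 → u
g(6): 6−15=-9≡17 → r
u(20): 20−15=5 → f
j(9): 9−15=-6≡20 → u
k(10): 10−15=-5≡21 → v
x(23): 23−15=8 → i
p(15): 15−15=0 → a

wflvxvaurfuvia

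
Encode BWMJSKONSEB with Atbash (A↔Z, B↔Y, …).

B(1) → Y(24)
W(22) → D(3)
M(12) → N(13)
J(9) → Q(16)
S(18) → H(7)
K(10) → P(15)
O(14) → L(11)
N(13) → M(12)
S(18) → H(7)
E(4) → V(21)
B(1) → Y(24)

YDNQHPLMHVY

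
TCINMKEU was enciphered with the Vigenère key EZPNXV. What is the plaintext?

Repeat the key across the ciphertext: EZPNXVEZ
T(19)−E(4): 15 → P
C(2)−Z(25): -23≡3 → D
I(8)−P(15): -7≡19 → T
N(13)−N(13): 0 → A
M(12)−X(23): -11≡15 → P
K(10)−V(21): -11≡15 → P
E(4)−E(4): 0 → A
U(20)−Z(25): -5≡21 → V

PDTAPPAV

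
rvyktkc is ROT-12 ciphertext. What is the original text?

fjmyhyq

r(17): 17−12=5 → f
v(21): 21−12=9 → j
y(24): 24−12=12 → m
k(10): 10−12=-2≡24 → y
t(19): 19−12=7 → h
k(10): 10−12=-2≡24 → y
c(2): 2−12=-10≡16 → q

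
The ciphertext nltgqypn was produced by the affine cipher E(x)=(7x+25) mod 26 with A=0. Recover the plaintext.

cyobvlgc

The inverse of 7 mod 26 is 15, since 7·15=105≡1. Apply D(y)=15·(y−25) mod 26:
n(13): 15·(13−25)=-180≡2 → c
l(11): 15·(11−25)=-210≡24 → y
t(19): 15·(19−25)=-90≡14 → o
g(6): 15·(6−25)=-285≡1 → b
q(16): 15·(16−25)=-135≡21 → v
y(24): 15·(24−25)=-15≡11 → l
p(15): 15·(15−25)=-150≡6 → g
n(13): 15·(13−25)=-180≡2 → c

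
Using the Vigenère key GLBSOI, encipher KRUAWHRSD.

QCVSKPXDE

Repeat the key across the message: GLBSOIGLB
K(10)+G(6): 16 → Q
R(17)+L(11): 28≡2 → C
U(20)+B(1): 21 → V
A(0)+S(18): 18 → S
W(22)+O(14): 36≡10 → K
H(7)+I(8): 15 → P
R(17)+G(6): 23 → X
S(18)+L(11): 29≡3 → D
D(3)+B(1): 4 → E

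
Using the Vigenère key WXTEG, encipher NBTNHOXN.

Repeat the key across the message: WXTEGWXT
N(13)+W(22): 35≡9 → J
B(1)+X(23): 24 → Y
T(19)+T(19): 38≡12 → M
N(13)+E(4): 17 → R
H(7)+G(6): 13 → N
O(14)+W(22): 36≡10 → K
X(23)+X(23): 46≡20 → U
N(13)+T(19): 32≡6 → G

JYMRNKUG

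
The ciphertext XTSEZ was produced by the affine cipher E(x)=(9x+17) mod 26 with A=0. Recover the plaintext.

The inverse of 9 mod 26 is 3, since 9·3=27≡1. Apply D(y)=3·(y−17) mod 26:
X(23): 3·(23−17)=18 → S
T(19): 3·(19−17)=6 → G
S(18): 3·(18−17)=3 → D
E(4): 3·(4−17)=-39≡13 → N
Z(25): 3·(25−17)=24 → Y

SGDNY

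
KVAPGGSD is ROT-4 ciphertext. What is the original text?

K(10): 10−4=6 → G
V(21): 21−4=17 → R
A(0): 0−4=-4≡22 → W
P(15): 15−4=11 → L
G(6): 6−4=2 → C
G(6): 6−4=2 → C
S(18): 18−4=14 → O
D(3): 3−4=-1≡25 → Z

GRWLCCOZ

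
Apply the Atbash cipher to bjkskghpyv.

b(1) → y(24)
j(9) → q(16)
k(10) → p(15)
s(18) → h(7)
k(10) → p(15)
g(6) → t(19)
h(7) → s(18)
p(15) → k(10)
y(24) → b(1)
v(21) → e(4)

yqphptskbe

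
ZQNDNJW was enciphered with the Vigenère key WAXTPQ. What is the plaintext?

DQQKYTA

Repeat the key across the ciphertext: WAXTPQW
Z(25)−W(22): 3 → D
Q(16)−A(0): 16 → Q
N(13)−X(23): -10≡16 → Q
D(3)−T(19): -16≡10 → K
N(13)−P(15): -2≡24 → Y
J(9)−Q(16): -7≡19 → T
W(22)−W(22): 0 → A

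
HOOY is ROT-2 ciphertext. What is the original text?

FMMW

H(7): 7−2=5 → F
O(14): 14−2=12 → M
O(14): 14−2=12 → M
Y(24): 24−2=22 → W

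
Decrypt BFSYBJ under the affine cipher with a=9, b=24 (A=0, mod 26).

JVIAJH

The inverse of 9 mod 26 is 3, since 9·3=27≡1. Apply D(y)=3·(y−24) mod 26:
B(1): 3·(1−24)=-69≡9 → J
F(5): 3·(5−24)=-57≡21 → V
S(18): 3·(18−24)=-18≡8 → I
Y(24): 3·(24−24)=0 → A
B(1): 3·(1−24)=-69≡9 → J
J(9): 3·(9−24)=-45≡7 → H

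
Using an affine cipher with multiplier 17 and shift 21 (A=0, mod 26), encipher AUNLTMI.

A(0): 17·0+21=21 → V
U(20): 17·20+21=361≡23 → X
N(13): 17·13+21=242≡8 → I
L(11): 17·11+21=208≡0 → A
T(19): 17·19+21=344≡6 → G
M(12): 17·12+21=225≡17 → R
I(8): 17·8+21=157≡1 → B

VXIAGRB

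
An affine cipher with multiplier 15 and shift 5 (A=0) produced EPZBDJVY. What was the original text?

The inverse of 15 mod 26 is 7, since 15·7=105≡1. Apply D(y)=7·(y−5) mod 26:
E(4): 7·(4−5)=-7≡19 → T
P(15): 7·(15−5)=70≡18 → S
Z(25): 7·(25−5)=140≡10 → K
B(1): 7·(1−5)=-28≡24 → Y
D(3): 7·(3−5)=-14≡12 → M
J(9): 7·(9−5)=28≡2 → C
V(21): 7·(21−5)=112≡8 → I
Y(24): 7·(24−5)=133≡3 → D

TSKYMCID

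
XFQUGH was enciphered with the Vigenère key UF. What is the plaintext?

Repeat the key across the ciphertext: UFUFUF
X(23)−U(20): 3 → D
F(5)−F(5): 0 → A
Q(16)−U(20): -4≡22 → W
U(20)−F(5): 15 → P
G(6)−U(20): -14≡12 → M
H(7)−F(5): 2 → C

DAWPMC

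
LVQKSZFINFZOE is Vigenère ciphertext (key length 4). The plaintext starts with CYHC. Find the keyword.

Subtract each crib letter from the matching ciphertext letter (mod 26):
L(11)−C(2)=9 → J
V(21)−Y(24)=-3≡23 → X
Q(16)−H(7)=9 → J
K(10)−C(2)=8 → I

JXJI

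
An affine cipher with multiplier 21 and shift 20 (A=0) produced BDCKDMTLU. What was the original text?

JTOCTMVHA

The inverse of 21 mod 26 is 5, since 21·5=105≡1. Apply D(y)=5·(y−20) mod 26:
B(1): 5·(1−20)=-95≡9 → J
D(3): 5·(3−20)=-85≡19 → T
C(2): 5·(2−20)=-90≡14 → O
K(10): 5·(10−20)=-50≡2 → C
D(3): 5·(3−20)=-85≡19 → T
M(12): 5·(12−20)=-40≡12 → M
T(19): 5·(19−20)=-5≡21 → V
L(11): 5·(11−20)=-45≡7 → H
U(20): 5·(20−20)=0 → A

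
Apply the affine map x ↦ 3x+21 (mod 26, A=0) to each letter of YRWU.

Y(24): 3·24+21=93≡15 → P
R(17): 3·17+21=72≡20 → U
W(22): 3·22+21=87≡9 → J
U(20): 3·20+21=81≡3 → D

PUJD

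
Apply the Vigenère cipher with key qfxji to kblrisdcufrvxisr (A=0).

agiaqiizdnhaurah

Repeat the key across the message: qfxjiqfxjiqfxjiq
k(10)+q(16): 26≡0 → a
b(1)+f(5): 6 → g
l(11)+x(23): 34≡8 → i
r(17)+j(9): 26≡0 → a
i(8)+i(8): 16 → q
s(18)+q(16): 34≡8 → i
d(3)+f(5): 8 → i
c(2)+x(23): 25 → z
u(20)+j(9): 29≡3 → d
f(5)+i(8): 13 → n
r(17)+q(16): 33≡7 → h
v(21)+f(5): 26≡0 → a
x(23)+x(23): 46≡20 → u
i(8)+j(9): 17 → r
s(18)+i(8): 26≡0 → a
r(17)+q(16): 33≡7 → h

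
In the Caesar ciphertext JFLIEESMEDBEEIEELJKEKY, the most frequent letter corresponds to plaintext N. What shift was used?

17

The most frequent ciphertext letter is E (appears 8 times).
E is position 4; N is position 13.
Shift = -9≡17.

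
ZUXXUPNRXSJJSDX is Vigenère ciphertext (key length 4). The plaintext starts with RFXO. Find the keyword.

IPAJ

Subtract each crib letter from the matching ciphertext letter (mod 26):
Z(25)−R(17)=8 → I
U(20)−F(5)=15 → P
X(23)−X(23)=0 → A
X(23)−O(14)=9 → J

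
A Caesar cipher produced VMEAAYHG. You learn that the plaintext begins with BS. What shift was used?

20

From the crib: V(21)−B(1)=20, so the shift is 20.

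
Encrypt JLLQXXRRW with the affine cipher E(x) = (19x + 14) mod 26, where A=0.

DPPGJJZZQ

J(9): 19·9+14=185≡3 → D
L(11): 19·11+14=223≡15 → P
L(11): 19·11+14=223≡15 → P
Q(16): 19·16+14=318≡6 → G
X(23): 19·23+14=451≡9 → J
X(23): 19·23+14=451≡9 → J
R(17): 19·17+14=337≡25 → Z
R(17): 19·17+14=337≡25 → Z
W(22): 19·22+14=432≡16 → Q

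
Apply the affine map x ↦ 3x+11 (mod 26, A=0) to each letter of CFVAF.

RAWLA

C(2): 3·2+11=17 → R
F(5): 3·5+11=26≡0 → A
V(21): 3·21+11=74≡22 → W
A(0): 3·0+11=11 → L
F(5): 3·5+11=26≡0 → A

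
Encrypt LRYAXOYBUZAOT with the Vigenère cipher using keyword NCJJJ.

Repeat the key across the message: NCJJJNCJJJNCJ
L(11)+N(13): 24 → Y
R(17)+C(2): 19 → T
Y(24)+J(9): 33≡7 → H
A(0)+J(9): 9 → J
X(23)+J(9): 32≡6 → G
O(14)+N(13): 27≡1 → B
Y(24)+C(2): 26≡0 → A
B(1)+J(9): 10 → K
U(20)+J(9): 29≡3 → D
Z(25)+J(9): 34≡8 → I
A(0)+N(13): 13 → N
O(14)+C(2): 16 → Q
T(19)+J(9): 28≡2 → C

YTHJGBAKDINQC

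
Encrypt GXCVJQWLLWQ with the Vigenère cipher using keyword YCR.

Repeat the key across the message: YCRYCRYCRYC
G(6)+Y(24): 30≡4 → E
X(23)+C(2): 25 → Z
C(2)+R(17): 19 → T
V(21)+Y(24): 45≡19 → T
J(9)+C(2): 11 → L
Q(16)+R(17): 33≡7 → H
W(22)+Y(24): 46≡20 → U
L(11)+C(2): 13 → N
L(11)+R(17): 28≡2 → C
W(22)+Y(24): 46≡20 → U
Q(16)+C(2): 18 → S

EZTTLHUNCUS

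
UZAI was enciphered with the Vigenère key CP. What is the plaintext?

Repeat the key across the ciphertext: CPCP
U(20)−C(2): 18 → S
Z(25)−P(15): 10 → K
A(0)−C(2): -2≡24 → Y
I(8)−P(15): -7≡19 → T

SKYT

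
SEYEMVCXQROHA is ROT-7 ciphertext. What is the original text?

LXRXFOVQJKHAT

S(18): 18−7=11 → L
E(4): 4−7=-3≡23 → X
Y(24): 24−7=17 → R
E(4): 4−7=-3≡23 → X
M(12): 12−7=5 → F
V(21): 21−7=14 → O
C(2): 2−7=-5≡21 → V
X(23): 23−7=16 → Q
Q(16): 16−7=9 → J
R(17): 17−7=10 → K
O(14): 14−7=7 → H
H(7): 7−7=0 → A
A(0): 0−7=-7≡19 → T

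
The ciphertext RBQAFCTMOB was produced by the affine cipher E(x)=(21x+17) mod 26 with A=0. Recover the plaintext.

The inverse of 21 mod 26 is 5, since 21·5=105≡1. Apply D(y)=5·(y−17) mod 26:
R(17): 5·(17−17)=0 → A
B(1): 5·(1−17)=-80≡24 → Y
Q(16): 5·(16−17)=-5≡21 → V
A(0): 5·(0−17)=-85≡19 → T
F(5): 5·(5−17)=-60≡18 → S
C(2): 5·(2−17)=-75≡3 → D
T(19): 5·(19−17)=10 → K
M(12): 5·(12−17)=-25≡1 → B
O(14): 5·(14−17)=-15≡11 → L
B(1): 5·(1−17)=-80≡24 → Y

AYVTSDKBLY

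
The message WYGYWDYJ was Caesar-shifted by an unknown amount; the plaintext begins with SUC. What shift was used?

From the crib: W(22)−S(18)=4, so the shift is 4.

4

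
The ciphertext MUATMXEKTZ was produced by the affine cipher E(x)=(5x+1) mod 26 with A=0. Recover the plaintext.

The inverse of 5 mod 26 is 21, since 5·21=105≡1. Apply D(y)=21·(y−1) mod 26:
M(12): 21·(12−1)=231≡23 → X
U(20): 21·(20−1)=399≡9 → J
A(0): 21·(0−1)=-21≡5 → F
T(19): 21·(19−1)=378≡14 → O
M(12): 21·(12−1)=231≡23 → X
X(23): 21·(23−1)=462≡20 → U
E(4): 21·(4−1)=63≡11 → L
K(10): 21·(10−1)=189≡7 → H
T(19): 21·(19−1)=378≡14 → O
Z(25): 21·(25−1)=504≡10 → K

XJFOXULHOK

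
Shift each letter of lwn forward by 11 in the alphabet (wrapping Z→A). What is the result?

why

l(11): 11+11=22 → w
w(22): 22+11=33≡7 → h
n(13): 13+11=24 → y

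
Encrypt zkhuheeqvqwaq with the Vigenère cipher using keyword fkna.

Repeat the key across the message: fknafknafknaf
z(25)+f(5): 30≡4 → e
k(10)+k(10): 20 → u
h(7)+n(13): 20 → u
u(20)+a(0): 20 → u
h(7)+f(5): 12 → m
e(4)+k(10): 14 → o
e(4)+n(13): 17 → r
q(16)+a(0): 16 → q
v(21)+f(5): 26≡0 → a
q(16)+k(10): 26≡0 → a
w(22)+n(13): 35≡9 → j
a(0)+a(0): 0 → a
q(16)+f(5): 21 → v

euuumorqaajav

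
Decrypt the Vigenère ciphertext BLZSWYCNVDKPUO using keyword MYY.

Repeat the key across the ciphertext: MYYMYYMYYMYYMY
B(1)−M(12): -11≡15 → P
L(11)−Y(24): -13≡13 → N
Z(25)−Y(24): 1 → B
S(18)−M(12): 6 → G
W(22)−Y(24): -2≡24 → Y
Y(24)−Y(24): 0 → A
C(2)−M(12): -10≡16 → Q
N(13)−Y(24): -11≡15 → P
V(21)−Y(24): -3≡23 → X
D(3)−M(12): -9≡17 → R
K(10)−Y(24): -14≡12 → M
P(15)−Y(24): -9≡17 → R
U(20)−M(12): 8 → I
O(14)−Y(24): -10≡16 → Q

PNBGYAQPXRMRIQ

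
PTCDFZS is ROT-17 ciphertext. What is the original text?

YCLMOIB

P(15): 15−17=-2≡24 → Y
T(19): 19−17=2 → C
C(2): 2−17=-15≡11 → L
D(3): 3−17=-14≡12 → M
F(5): 5−17=-12≡14 → O
Z(25): 25−17=8 → I
S(18): 18−17=1 → B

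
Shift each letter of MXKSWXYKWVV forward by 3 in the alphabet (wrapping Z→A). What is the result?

PANVZABNZYY

M(12): 12+3=15 → P
X(23): 23+3=26≡0 → A
K(10): 10+3=13 → N
S(18): 18+3=21 → V
W(22): 22+3=25 → Z
X(23): 23+3=26≡0 → A
Y(24): 24+3=27≡1 → B
K(10): 10+3=13 → N
W(22): 22+3=25 → Z
V(21): 21+3=24 → Y
V(21): 21+3=24 → Y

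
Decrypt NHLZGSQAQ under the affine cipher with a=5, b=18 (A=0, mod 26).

The inverse of 5 mod 26 is 21, since 5·21=105≡1. Apply D(y)=21·(y−18) mod 26:
N(13): 21·(13−18)=-105≡25 → Z
H(7): 21·(7−18)=-231≡3 → D
L(11): 21·(11−18)=-147≡9 → J
Z(25): 21·(25−18)=147≡17 → R
G(6): 21·(6−18)=-252≡8 → I
S(18): 21·(18−18)=0 → A
Q(16): 21·(16−18)=-42≡10 → K
A(0): 21·(0−18)=-378≡12 → M
Q(16): 21·(16−18)=-42≡10 → K

ZDJRIAKMK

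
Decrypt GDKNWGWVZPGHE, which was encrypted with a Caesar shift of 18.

G(6): 6−18=-12≡14 → O
D(3): 3−18=-15≡11 → L
K(10): 10−18=-8≡18 → S
N(13): 13−18=-5≡21 → V
W(22): 22−18=4 → E
G(6): 6−18=-12≡14 → O
W(22): 22−18=4 → E
V(21): 21−18=3 → D
Z(25): 25−18=7 → H
P(15): 15−18=-3≡23 → X
G(6): 6−18=-12≡14 → O
H(7): 7−18=-11≡15 → P
E(4): 4−18=-14≡12 → M

OLSVEOEDHXOPM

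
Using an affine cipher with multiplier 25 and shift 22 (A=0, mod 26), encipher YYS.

YYE

Y(24): 25·24+22=622≡24 → Y
Y(24): 25·24+22=622≡24 → Y
S(18): 25·18+22=472≡4 → E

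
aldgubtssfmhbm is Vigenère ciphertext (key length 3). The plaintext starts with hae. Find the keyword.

Subtract each crib letter from the matching ciphertext letter (mod 26):
a(0)−h(7)=-7≡19 → t
l(11)−a(0)=11 → l
d(3)−e(4)=-1≡25 → z

tlz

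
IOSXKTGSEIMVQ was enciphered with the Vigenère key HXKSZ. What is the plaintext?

Repeat the key across the ciphertext: HXKSZHXKSZHXK
I(8)−H(7): 1 → B
O(14)−X(23): -9≡17 → R
S(18)−K(10): 8 → I
X(23)−S(18): 5 → F
K(10)−Z(25): -15≡11 → L
T(19)−H(7): 12 → M
G(6)−X(23): -17≡9 → J
S(18)−K(10): 8 → I
E(4)−S(18): -14≡12 → M
I(8)−Z(25): -17≡9 → J
M(12)−H(7): 5 → F
V(21)−X(23): -2≡24 → Y
Q(16)−K(10): 6 → G

BRIFLMJIMJFYG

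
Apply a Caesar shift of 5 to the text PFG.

P(15): 15+5=20 → U
F(5): 5+5=10 → K
G(6): 6+5=11 → L

UKL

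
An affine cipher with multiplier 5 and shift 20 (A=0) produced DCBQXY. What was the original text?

The inverse of 5 mod 26 is 21, since 5·21=105≡1. Apply D(y)=21·(y−20) mod 26:
D(3): 21·(3−20)=-357≡7 → H
C(2): 21·(2−20)=-378≡12 → M
B(1): 21·(1−20)=-399≡17 → R
Q(16): 21·(16−20)=-84≡20 → U
X(23): 21·(23−20)=63≡11 → L
Y(24): 21·(24−20)=84≡6 → G

HMRULG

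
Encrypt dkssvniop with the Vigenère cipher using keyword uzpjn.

xjhbihhdy

Repeat the key across the message: uzpjnuzpj
d(3)+u(20): 23 → x
k(10)+z(25): 35≡9 → j
s(18)+p(15): 33≡7 → h
s(18)+j(9): 27≡1 → b
v(21)+n(13): 34≡8 → i
n(13)+u(20): 33≡7 → h
i(8)+z(25): 33≡7 → h
o(14)+p(15): 29≡3 → d
p(15)+j(9): 24 → y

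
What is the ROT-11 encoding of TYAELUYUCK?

T(19): 19+11=30≡4 → E
Y(24): 24+11=35≡9 → J
A(0): 0+11=11 → L
E(4): 4+11=15 → P
L(11): 11+11=22 → W
U(20): 20+11=31≡5 → F
Y(24): 24+11=35≡9 → J
U(20): 20+11=31≡5 → F
C(2): 2+11=13 → N
K(10): 10+11=21 → V

EJLPWFJFNV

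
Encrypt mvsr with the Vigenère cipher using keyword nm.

zhfd

Repeat the key across the message: nmnm
m(12)+n(13): 25 → z
v(21)+m(12): 33≡7 → h
s(18)+n(13): 31≡5 → f
r(17)+m(12): 29≡3 → d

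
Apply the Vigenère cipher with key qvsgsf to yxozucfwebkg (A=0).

osgfmhvrwhcl

Repeat the key across the message: qvsgsfqvsgsf
y(24)+q(16): 40≡14 → o
x(23)+v(21): 44≡18 → s
o(14)+s(18): 32≡6 → g
z(25)+g(6): 31≡5 → f
u(20)+s(18): 38≡12 → m
c(2)+f(5): 7 → h
f(5)+q(16): 21 → v
w(22)+v(21): 43≡17 → r
e(4)+s(18): 22 → w
b(1)+g(6): 7 → h
k(10)+s(18): 28≡2 → c
g(6)+f(5): 11 → l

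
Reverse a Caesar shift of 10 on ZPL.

PFB

Z(25): 25−10=15 → P
P(15): 15−10=5 → F
L(11): 11−10=1 → B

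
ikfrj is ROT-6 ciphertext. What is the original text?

cezld

i(8): 8−6=2 → c
k(10): 10−6=4 → e
f(5): 5−6=-1≡25 → z
r(17): 17−6=11 → l
j(9): 9−6=3 → d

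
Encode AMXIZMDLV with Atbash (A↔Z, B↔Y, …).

A(0) → Z(25)
M(12) → N(13)
X(23) → C(2)
I(8) → R(17)
Z(25) → A(0)
M(12) → N(13)
D(3) → W(22)
L(11) → O(14)
V(21) → E(4)

ZNCRANWOE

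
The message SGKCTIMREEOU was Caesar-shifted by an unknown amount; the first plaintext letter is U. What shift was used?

From the crib: S(18)−U(20)=-2≡24, so the shift is 24.

24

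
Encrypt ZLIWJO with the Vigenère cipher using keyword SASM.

RLAIBO

Repeat the key across the message: SASMSA
Z(25)+S(18): 43≡17 → R
L(11)+A(0): 11 → L
I(8)+S(18): 26≡0 → A
W(22)+M(12): 34≡8 → I
J(9)+S(18): 27≡1 → B
O(14)+A(0): 14 → O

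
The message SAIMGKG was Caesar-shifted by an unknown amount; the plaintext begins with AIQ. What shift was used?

From the crib: S(18)−A(0)=18, so the shift is 18.

18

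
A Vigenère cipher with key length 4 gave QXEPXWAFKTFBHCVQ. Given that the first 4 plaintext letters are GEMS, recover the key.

Subtract each crib letter from the matching ciphertext letter (mod 26):
Q(16)−G(6)=10 → K
X(23)−E(4)=19 → T
E(4)−M(12)=-8≡18 → S
P(15)−S(18)=-3≡23 → X

KTSX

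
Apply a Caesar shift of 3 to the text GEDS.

G(6): 6+3=9 → J
E(4): 4+3=7 → H
D(3): 3+3=6 → G
S(18): 18+3=21 → V

JHGV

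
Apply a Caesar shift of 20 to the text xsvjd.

x(23): 23+20=43≡17 → r
s(18): 18+20=38≡12 → m
v(21): 21+20=41≡15 → p
j(9): 9+20=29≡3 → d
d(3): 3+20=23 → x

rmpdx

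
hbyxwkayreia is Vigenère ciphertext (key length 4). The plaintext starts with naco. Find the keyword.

Subtract each crib letter from the matching ciphertext letter (mod 26):
h(7)−n(13)=-6≡20 → u
b(1)−a(0)=1 → b
y(24)−c(2)=22 → w
x(23)−o(14)=9 → j

ubwj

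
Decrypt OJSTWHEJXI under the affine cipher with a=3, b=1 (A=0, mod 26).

The inverse of 3 mod 26 is 9, since 3·9=27≡1. Apply D(y)=9·(y−1) mod 26:
O(14): 9·(14−1)=117≡13 → N
J(9): 9·(9−1)=72≡20 → U
S(18): 9·(18−1)=153≡23 → X
T(19): 9·(19−1)=162≡6 → G
W(22): 9·(22−1)=189≡7 → H
H(7): 9·(7−1)=54≡2 → C
E(4): 9·(4−1)=27≡1 → B
J(9): 9·(9−1)=72≡20 → U
X(23): 9·(23−1)=198≡16 → Q
I(8): 9·(8−1)=63≡11 → L

NUXGHCBUQL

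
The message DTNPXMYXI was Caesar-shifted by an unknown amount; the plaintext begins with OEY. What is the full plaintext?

From the crib: D(3)−O(14)=-11≡15, so the shift is 15.
Subtract 15 from each ciphertext letter:
D(3): 3−15=-12≡14 → O
T(19): 19−15=4 → E
N(13): 13−15=-2≡24 → Y
P(15): 15−15=0 → A
X(23): 23−15=8 → I
M(12): 12−15=-3≡23 → X
Y(24): 24−15=9 → J
X(23): 23−15=8 → I
I(8): 8−15=-7≡19 → T

OEYAIXJIT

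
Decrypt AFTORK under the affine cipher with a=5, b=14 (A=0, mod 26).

STBALU

The inverse of 5 mod 26 is 21, since 5·21=105≡1. Apply D(y)=21·(y−14) mod 26:
A(0): 21·(0−14)=-294≡18 → S
F(5): 21·(5−14)=-189≡19 → T
T(19): 21·(19−14)=105≡1 → B
O(14): 21·(14−14)=0 → A
R(17): 21·(17−14)=63≡11 → L
K(10): 21·(10−14)=-84≡20 → U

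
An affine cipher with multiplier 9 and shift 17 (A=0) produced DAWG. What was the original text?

The inverse of 9 mod 26 is 3, since 9·3=27≡1. Apply D(y)=3·(y−17) mod 26:
D(3): 3·(3−17)=-42≡10 → K
A(0): 3·(0−17)=-51≡1 → B
W(22): 3·(22−17)=15 → P
G(6): 3·(6−17)=-33≡19 → T

KBPT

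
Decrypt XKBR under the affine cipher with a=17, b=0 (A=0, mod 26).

The inverse of 17 mod 26 is 23, since 17·23=391≡1. Apply D(y)=23·(y−0) mod 26:
X(23): 23·(23−0)=529≡9 → J
K(10): 23·(10−0)=230≡22 → W
B(1): 23·(1−0)=23 → X
R(17): 23·(17−0)=391≡1 → B

JWXB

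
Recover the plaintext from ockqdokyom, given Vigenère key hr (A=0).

hldzwxdhhv

Repeat the key across the ciphertext: hrhrhrhrhr
o(14)−h(7): 7 → h
c(2)−r(17): -15≡11 → l
k(10)−h(7): 3 → d
q(16)−r(17): -1≡25 → z
d(3)−h(7): -4≡22 → w
o(14)−r(17): -3≡23 → x
k(10)−h(7): 3 → d
y(24)−r(17): 7 → h
o(14)−h(7): 7 → h
m(12)−r(17): -5≡21 → v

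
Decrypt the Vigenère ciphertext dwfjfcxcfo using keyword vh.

Repeat the key across the ciphertext: vhvhvhvhvh
d(3)−v(21): -18≡8 → i
w(22)−h(7): 15 → p
f(5)−v(21): -16≡10 → k
j(9)−h(7): 2 → c
f(5)−v(21): -16≡10 → k
c(2)−h(7): -5≡21 → v
x(23)−v(21): 2 → c
c(2)−h(7): -5≡21 → v
f(5)−v(21): -16≡10 → k
o(14)−h(7): 7 → h

ipkckvcvkh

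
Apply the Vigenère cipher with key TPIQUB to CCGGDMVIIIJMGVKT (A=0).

VROWXNOXQYDNZKSJ

Repeat the key across the message: TPIQUBTPIQUBTPIQ
C(2)+T(19): 21 → V
C(2)+P(15): 17 → R
G(6)+I(8): 14 → O
G(6)+Q(16): 22 → W
D(3)+U(20): 23 → X
M(12)+B(1): 13 → N
V(21)+T(19): 40≡14 → O
I(8)+P(15): 23 → X
I(8)+I(8): 16 → Q
I(8)+Q(16): 24 → Y
J(9)+U(20): 29≡3 → D
M(12)+B(1): 13 → N
G(6)+T(19): 25 → Z
V(21)+P(15): 36≡10 → K
K(10)+I(8): 18 → S
T(19)+Q(16): 35≡9 → J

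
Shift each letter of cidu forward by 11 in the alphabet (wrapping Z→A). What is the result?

ntof

c(2): 2+11=13 → n
i(8): 8+11=19 → t
d(3): 3+11=14 → o
u(20): 20+11=31≡5 → f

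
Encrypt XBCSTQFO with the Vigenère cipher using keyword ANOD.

Repeat the key across the message: ANODANOD
X(23)+A(0): 23 → X
B(1)+N(13): 14 → O
C(2)+O(14): 16 → Q
S(18)+D(3): 21 → V
T(19)+A(0): 19 → T
Q(16)+N(13): 29≡3 → D
F(5)+O(14): 19 → T
O(14)+D(3): 17 → R

XOQVTDTR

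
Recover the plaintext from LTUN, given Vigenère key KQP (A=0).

BDFD

Repeat the key across the ciphertext: KQPK
L(11)−K(10): 1 → B
T(19)−Q(16): 3 → D
U(20)−P(15): 5 → F
N(13)−K(10): 3 → D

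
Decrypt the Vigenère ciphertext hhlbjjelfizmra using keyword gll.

Repeat the key across the ciphertext: gllgllgllgllgl
h(7)−g(6): 1 → b
h(7)−l(11): -4≡22 → w
l(11)−l(11): 0 → a
b(1)−g(6): -5≡21 → v
j(9)−l(11): -2≡24 → y
j(9)−l(11): -2≡24 → y
e(4)−g(6): -2≡24 → y
l(11)−l(11): 0 → a
f(5)−l(11): -6≡20 → u
i(8)−g(6): 2 → c
z(25)−l(11): 14 → o
m(12)−l(11): 1 → b
r(17)−g(6): 11 → l
a(0)−l(11): -11≡15 → p

bwavyyyaucoblp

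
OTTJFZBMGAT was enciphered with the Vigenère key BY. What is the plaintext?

NVSLEBAOFCS

Repeat the key across the ciphertext: BYBYBYBYBYB
O(14)−B(1): 13 → N
T(19)−Y(24): -5≡21 → V
T(19)−B(1): 18 → S
J(9)−Y(24): -15≡11 → L
F(5)−B(1): 4 → E
Z(25)−Y(24): 1 → B
B(1)−B(1): 0 → A
M(12)−Y(24): -12≡14 → O
G(6)−B(1): 5 → F
A(0)−Y(24): -24≡2 → C
T(19)−B(1): 18 → S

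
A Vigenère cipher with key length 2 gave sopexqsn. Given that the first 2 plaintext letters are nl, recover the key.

fd

Subtract each crib letter from the matching ciphertext letter (mod 26):
s(18)−n(13)=5 → f
o(14)−l(11)=3 → d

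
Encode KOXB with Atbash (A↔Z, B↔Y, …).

PLCY

K(10) → P(15)
O(14) → L(11)
X(23) → C(2)
B(1) → Y(24)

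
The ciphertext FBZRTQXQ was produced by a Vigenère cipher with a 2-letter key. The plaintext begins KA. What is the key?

Subtract each crib letter from the matching ciphertext letter (mod 26):
F(5)−K(10)=-5≡21 → V
B(1)−A(0)=1 → B

VB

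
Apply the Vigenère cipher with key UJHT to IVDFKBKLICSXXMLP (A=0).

Repeat the key across the message: UJHTUJHTUJHTUJHT
I(8)+U(20): 28≡2 → C
V(21)+J(9): 30≡4 → E
D(3)+H(7): 10 → K
F(5)+T(19): 24 → Y
K(10)+U(20): 30≡4 → E
B(1)+J(9): 10 → K
K(10)+H(7): 17 → R
L(11)+T(19): 30≡4 → E
I(8)+U(20): 28≡2 → C
C(2)+J(9): 11 → L
S(18)+H(7): 25 → Z
X(23)+T(19): 42≡16 → Q
X(23)+U(20): 43≡17 → R
M(12)+J(9): 21 → V
L(11)+H(7): 18 → S
P(15)+T(19): 34≡8 → I

CEKYEKRECLZQRVSI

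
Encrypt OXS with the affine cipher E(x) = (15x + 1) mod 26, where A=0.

O(14): 15·14+1=211≡3 → D
X(23): 15·23+1=346≡8 → I
S(18): 15·18+1=271≡11 → L

DIL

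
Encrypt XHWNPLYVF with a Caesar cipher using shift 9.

GQFWYUHEO

X(23): 23+9=32≡6 → G
H(7): 7+9=16 → Q
W(22): 22+9=31≡5 → F
N(13): 13+9=22 → W
P(15): 15+9=24 → Y
L(11): 11+9=20 → U
Y(24): 24+9=33≡7 → H
V(21): 21+9=30≡4 → E
F(5): 5+9=14 → O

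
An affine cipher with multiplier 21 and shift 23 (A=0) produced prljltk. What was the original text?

The inverse of 21 mod 26 is 5, since 21·5=105≡1. Apply D(y)=5·(y−23) mod 26:
p(15): 5·(15−23)=-40≡12 → m
r(17): 5·(17−23)=-30≡22 → w
l(11): 5·(11−23)=-60≡18 → s
j(9): 5·(9−23)=-70≡8 → i
l(11): 5·(11−23)=-60≡18 → s
t(19): 5·(19−23)=-20≡6 → g
k(10): 5·(10−23)=-65≡13 → n

mwsisgn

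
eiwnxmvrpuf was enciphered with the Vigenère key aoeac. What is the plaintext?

eusnvmhnpsf

Repeat the key across the ciphertext: aoeacaoeaca
e(4)−a(0): 4 → e
i(8)−o(14): -6≡20 → u
w(22)−e(4): 18 → s
n(13)−a(0): 13 → n
x(23)−c(2): 21 → v
m(12)−a(0): 12 → m
v(21)−o(14): 7 → h
r(17)−e(4): 13 → n
p(15)−a(0): 15 → p
u(20)−c(2): 18 → s
f(5)−a(0): 5 → f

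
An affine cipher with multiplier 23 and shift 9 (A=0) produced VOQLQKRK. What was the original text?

The inverse of 23 mod 26 is 17, since 23·17=391≡1. Apply D(y)=17·(y−9) mod 26:
V(21): 17·(21−9)=204≡22 → W
O(14): 17·(14−9)=85≡7 → H
Q(16): 17·(16−9)=119≡15 → P
L(11): 17·(11−9)=34≡8 → I
Q(16): 17·(16−9)=119≡15 → P
K(10): 17·(10−9)=17 → R
R(17): 17·(17−9)=136≡6 → G
K(10): 17·(10−9)=17 → R

WHPIPRGR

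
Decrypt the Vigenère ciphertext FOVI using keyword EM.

Repeat the key across the ciphertext: EMEM
F(5)−E(4): 1 → B
O(14)−M(12): 2 → C
V(21)−E(4): 17 → R
I(8)−M(12): -4≡22 → W

BCRW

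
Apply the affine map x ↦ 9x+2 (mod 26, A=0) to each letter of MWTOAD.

GSRYCD

M(12): 9·12+2=110≡6 → G
W(22): 9·22+2=200≡18 → S
T(19): 9·19+2=173≡17 → R
O(14): 9·14+2=128≡24 → Y
A(0): 9·0+2=2 → C
D(3): 9·3+2=29≡3 → D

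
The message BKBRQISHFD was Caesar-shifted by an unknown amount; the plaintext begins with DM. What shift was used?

From the crib: B(1)−D(3)=-2≡24, so the shift is 24.

24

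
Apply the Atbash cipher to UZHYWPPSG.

U(20) → F(5)
Z(25) → A(0)
H(7) → S(18)
Y(24) → B(1)
W(22) → D(3)
P(15) → K(10)
P(15) → K(10)
S(18) → H(7)
G(6) → T(19)

FASBDKKHT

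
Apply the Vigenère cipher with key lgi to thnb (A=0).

Repeat the key across the message: lgil
t(19)+l(11): 30≡4 → e
h(7)+g(6): 13 → n
n(13)+i(8): 21 → v
b(1)+l(11): 12 → m

envm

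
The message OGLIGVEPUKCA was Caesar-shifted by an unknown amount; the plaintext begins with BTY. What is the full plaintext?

BTYVTIRCHXPN

From the crib: O(14)−B(1)=13, so the shift is 13.
Subtract 13 from each ciphertext letter:
O(14): 14−13=1 → B
G(6): 6−13=-7≡19 → T
L(11): 11−13=-2≡24 → Y
I(8): 8−13=-5≡21 → V
G(6): 6−13=-7≡19 → T
V(21): 21−13=8 → I
E(4): 4−13=-9≡17 → R
P(15): 15−13=2 → C
U(20): 20−13=7 → H
K(10): 10−13=-3≡23 → X
C(2): 2−13=-11≡15 → P
A(0): 0−13=-13≡13 → N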